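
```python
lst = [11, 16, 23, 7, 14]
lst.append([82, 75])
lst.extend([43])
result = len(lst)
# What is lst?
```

After line 1: lst = [11, 16, 23, 7, 14]
After line 2 (append adds [82, 75] as single element): lst = [11, 16, 23, 7, 14, [82, 75]]
After line 3 (extend unpacks [43], adds 43): lst = [11, 16, 23, 7, 14, [82, 75], 43]
After line 4: result = len(lst) = 7

[11, 16, 23, 7, 14, [82, 75], 43]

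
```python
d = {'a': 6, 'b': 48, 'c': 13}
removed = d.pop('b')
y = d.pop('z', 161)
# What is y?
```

After line 1: d = {'a': 6, 'b': 48, 'c': 13}
After line 2 (pop 'b' returns 48): d = {'a': 6, 'c': 13}, removed = 48
After line 3 (pop 'z' missing, returns default 161): d = {'a': 6, 'c': 13}, y = 161

161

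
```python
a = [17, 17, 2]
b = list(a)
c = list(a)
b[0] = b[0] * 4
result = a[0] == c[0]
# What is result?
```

After line 1: a = [17, 17, 2]
After line 2 (b = list(a), copy): a = [17, 17, 2], b = [17, 17, 2]
After line 3 (c = list(a) is a copy, new object): c = [17, 17, 2]
After line 4 (b[0] = 17 * 4 = 68; only b mutates (copy)): a = [17, 17, 2], b = [68, 17, 2], c = [17, 17, 2]
After line 5 (a[0] = 17, c[0] = 17; result = True)

True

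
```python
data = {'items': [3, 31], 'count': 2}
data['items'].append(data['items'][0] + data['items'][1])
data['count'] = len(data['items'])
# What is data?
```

After line 1: data = {'items': [3, 31], 'count': 2}
After line 2 (append 3 + 31 = 34): data = {'items': [3, 31, 34], 'count': 2}
After line 3 (count = len(items) = 3): data = {'items': [3, 31, 34], 'count': 3}

{'items': [3, 31, 34], 'count': 3}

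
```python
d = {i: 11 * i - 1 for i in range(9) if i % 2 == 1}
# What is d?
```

{1: 10, 3: 32, 5: 54, 7: 76}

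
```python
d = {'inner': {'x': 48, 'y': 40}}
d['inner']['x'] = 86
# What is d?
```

After line 1: d = {'inner': {'x': 48, 'y': 40}}
After line 2 (inner x overwritten): d = {'inner': {'x': 86, 'y': 40}}

{'inner': {'x': 86, 'y': 40}}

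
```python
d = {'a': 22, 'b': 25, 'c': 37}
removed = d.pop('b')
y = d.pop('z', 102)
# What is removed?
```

After line 1: d = {'a': 22, 'b': 25, 'c': 37}
After line 2 (pop 'b' returns 25): d = {'a': 22, 'c': 37}, removed = 25
After line 3 (pop 'z' missing, returns default 102): d = {'a': 22, 'c': 37}, y = 102

25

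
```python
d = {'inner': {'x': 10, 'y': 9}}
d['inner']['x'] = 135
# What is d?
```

After line 1: d = {'inner': {'x': 10, 'y': 9}}
After line 2 (inner x overwritten): d = {'inner': {'x': 135, 'y': 9}}

{'inner': {'x': 135, 'y': 9}}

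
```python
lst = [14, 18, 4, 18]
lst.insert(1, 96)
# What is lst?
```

[14, 96, 18, 4, 18]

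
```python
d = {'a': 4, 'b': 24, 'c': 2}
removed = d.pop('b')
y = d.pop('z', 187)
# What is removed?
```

After line 1: d = {'a': 4, 'b': 24, 'c': 2}
After line 2 (pop 'b' returns 24): d = {'a': 4, 'c': 2}, removed = 24
After line 3 (pop 'z' missing, returns default 187): d = {'a': 4, 'c': 2}, y = 187

24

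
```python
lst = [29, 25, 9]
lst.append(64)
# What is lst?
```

[29, 25, 9, 64]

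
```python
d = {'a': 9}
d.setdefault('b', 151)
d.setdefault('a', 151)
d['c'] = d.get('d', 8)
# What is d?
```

After line 1: d = {'a': 9}
After line 2 (setdefault adds 'b'=151): d = {'a': 9, 'b': 151}
After line 3 (setdefault 'a' no-op, already exists): d = {'a': 9, 'b': 151}
After line 4 (get('d', 8) returns default since 'd' not in d): d = {'a': 9, 'b': 151, 'c': 8}

{'a': 9, 'b': 151, 'c': 8}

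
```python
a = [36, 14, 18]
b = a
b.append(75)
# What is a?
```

After line 1: a = [36, 14, 18]
After line 2 (b = a is an alias, same object): a = [36, 14, 18], b = [36, 14, 18]
After line 3 (b.append mutates the shared list): a = [36, 14, 18, 75], b = [36, 14, 18, 75]

[36, 14, 18, 75]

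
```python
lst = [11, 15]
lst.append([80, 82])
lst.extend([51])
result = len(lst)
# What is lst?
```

After line 1: lst = [11, 15]
After line 2 (append adds [80, 82] as single element): lst = [11, 15, [80, 82]]
After line 3 (extend unpacks [51], adds 51): lst = [11, 15, [80, 82], 51]
After line 4: result = len(lst) = 4

[11, 15, [80, 82], 51]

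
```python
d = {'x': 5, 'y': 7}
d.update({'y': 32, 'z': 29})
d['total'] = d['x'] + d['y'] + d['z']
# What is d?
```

After line 1: d = {'x': 5, 'y': 7}
After line 2 (y overwritten, z added): d = {'x': 5, 'y': 32, 'z': 29}
After line 3 (total = 5 + 32 + 29 = 66): d = {'x': 5, 'y': 32, 'z': 29, 'total': 66}

{'x': 5, 'y': 32, 'z': 29, 'total': 66}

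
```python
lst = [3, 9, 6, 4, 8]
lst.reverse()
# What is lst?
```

[8, 4, 6, 9, 3]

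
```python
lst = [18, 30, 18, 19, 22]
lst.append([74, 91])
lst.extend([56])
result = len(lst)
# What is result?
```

After line 1: lst = [18, 30, 18, 19, 22]
After line 2 (append adds [74, 91] as single element): lst = [18, 30, 18, 19, 22, [74, 91]]
After line 3 (extend unpacks [56], adds 56): lst = [18, 30, 18, 19, 22, [74, 91], 56]
After line 4: result = len(lst) = 7

7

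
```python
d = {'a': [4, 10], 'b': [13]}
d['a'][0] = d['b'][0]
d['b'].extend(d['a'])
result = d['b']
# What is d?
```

After line 1: d = {'a': [4, 10], 'b': [13]}
After line 2 (a[0] = b[0] = 13): d = {'a': [13, 10], 'b': [13]}
After line 3 (b.extend(a) appends [13, 10]): d = {'a': [13, 10], 'b': [13, 13, 10]}
After line 4: result = d['b'] = [13, 13, 10]

{'a': [13, 10], 'b': [13, 13, 10]}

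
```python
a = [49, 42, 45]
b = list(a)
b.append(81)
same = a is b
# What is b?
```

After line 1: a = [49, 42, 45]
After line 2 (b = list(a) is a shallow copy, new object): a = [49, 42, 45], b = [49, 42, 45]
After line 3 (append only mutates b): a = [49, 42, 45], b = [49, 42, 45, 81]
After line 4 (same = a is b; different objects -> False): same = False

[49, 42, 45, 81]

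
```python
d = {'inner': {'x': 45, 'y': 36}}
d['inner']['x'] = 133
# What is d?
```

After line 1: d = {'inner': {'x': 45, 'y': 36}}
After line 2 (inner x overwritten): d = {'inner': {'x': 133, 'y': 36}}

{'inner': {'x': 133, 'y': 36}}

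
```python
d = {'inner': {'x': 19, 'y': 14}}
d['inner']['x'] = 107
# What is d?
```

After line 1: d = {'inner': {'x': 19, 'y': 14}}
After line 2 (inner x overwritten): d = {'inner': {'x': 107, 'y': 14}}

{'inner': {'x': 107, 'y': 14}}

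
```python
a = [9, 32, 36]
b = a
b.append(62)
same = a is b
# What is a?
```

After line 1: a = [9, 32, 36]
After line 2 (b = a is an alias, same object): a = [9, 32, 36], b = [9, 32, 36]
After line 3 (b.append mutates the shared list): a = [9, 32, 36, 62], b = [9, 32, 36, 62]
After line 4 (same = a is b; same object -> True): same = True

[9, 32, 36, 62]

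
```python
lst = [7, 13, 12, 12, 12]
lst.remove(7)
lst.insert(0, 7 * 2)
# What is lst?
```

After line 1: lst = [7, 13, 12, 12, 12]
After line 2 (remove first 7): lst = [13, 12, 12, 12]
After line 3 (insert 14 at index 0): lst = [14, 13, 12, 12, 12]

[14, 13, 12, 12, 12]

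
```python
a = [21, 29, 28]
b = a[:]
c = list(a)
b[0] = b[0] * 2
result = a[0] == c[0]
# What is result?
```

After line 1: a = [21, 29, 28]
After line 2 (b = a[:], copy): a = [21, 29, 28], b = [21, 29, 28]
After line 3 (c = list(a) is a copy, new object): c = [21, 29, 28]
After line 4 (b[0] = 21 * 2 = 42; only b mutates (copy)): a = [21, 29, 28], b = [42, 29, 28], c = [21, 29, 28]
After line 5 (a[0] = 21, c[0] = 21; result = True)

True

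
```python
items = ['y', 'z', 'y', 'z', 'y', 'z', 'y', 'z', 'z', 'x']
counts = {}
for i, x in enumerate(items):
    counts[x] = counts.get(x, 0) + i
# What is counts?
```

Initial: counts = {}, items = ['y', 'z', 'y', 'z', 'y', 'z', 'y', 'z', 'z', 'x']
i=0, x='y': counts = {'y': 0}
i=1, x='z': counts = {'y': 0, 'z': 1}
i=2, x='y': counts = {'y': 2, 'z': 1}
i=3, x='z': counts = {'y': 2, 'z': 4}
i=4, x='y': counts = {'y': 6, 'z': 4}
i=5, x='z': counts = {'y': 6, 'z': 9}
i=6, x='y': counts = {'y': 12, 'z': 9}
i=7, x='z': counts = {'y': 12, 'z': 16}
i=8, x='z': counts = {'y': 12, 'z': 24}
i=9, x='x': counts = {'y': 12, 'z': 24, 'x': 9}

{'y': 12, 'z': 24, 'x': 9}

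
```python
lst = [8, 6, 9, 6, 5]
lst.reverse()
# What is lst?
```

[5, 6, 9, 6, 8]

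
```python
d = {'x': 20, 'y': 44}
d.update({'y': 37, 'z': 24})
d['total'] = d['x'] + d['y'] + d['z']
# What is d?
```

After line 1: d = {'x': 20, 'y': 44}
After line 2 (y overwritten, z added): d = {'x': 20, 'y': 37, 'z': 24}
After line 3 (total = 20 + 37 + 24 = 81): d = {'x': 20, 'y': 37, 'z': 24, 'total': 81}

{'x': 20, 'y': 37, 'z': 24, 'total': 81}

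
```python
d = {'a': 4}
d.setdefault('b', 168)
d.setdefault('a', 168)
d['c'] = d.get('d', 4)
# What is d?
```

After line 1: d = {'a': 4}
After line 2 (setdefault adds 'b'=168): d = {'a': 4, 'b': 168}
After line 3 (setdefault 'a' no-op, already exists): d = {'a': 4, 'b': 168}
After line 4 (get('d', 4) returns default since 'd' not in d): d = {'a': 4, 'b': 168, 'c': 4}

{'a': 4, 'b': 168, 'c': 4}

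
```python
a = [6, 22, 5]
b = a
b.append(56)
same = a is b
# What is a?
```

After line 1: a = [6, 22, 5]
After line 2 (b = a is an alias, same object): a = [6, 22, 5], b = [6, 22, 5]
After line 3 (b.append mutates the shared list): a = [6, 22, 5, 56], b = [6, 22, 5, 56]
After line 4 (same = a is b; same object -> True): same = True

[6, 22, 5, 56]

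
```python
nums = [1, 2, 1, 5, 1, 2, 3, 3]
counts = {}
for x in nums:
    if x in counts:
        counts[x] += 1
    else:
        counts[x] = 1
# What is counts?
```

Initial: counts = {}, nums = [1, 2, 1, 5, 1, 2, 3, 3]
See 1: counts = {1: 1}
See 2: counts = {1: 1, 2: 1}
See 1: counts = {1: 2, 2: 1}
See 5: counts = {1: 2, 2: 1, 5: 1}
See 1: counts = {1: 3, 2: 1, 5: 1}
See 2: counts = {1: 3, 2: 2, 5: 1}
See 3: counts = {1: 3, 2: 2, 5: 1, 3: 1}
See 3: counts = {1: 3, 2: 2, 5: 1, 3: 2}

{1: 3, 2: 2, 5: 1, 3: 2}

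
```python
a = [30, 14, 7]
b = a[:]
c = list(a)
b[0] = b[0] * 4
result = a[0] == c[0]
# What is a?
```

After line 1: a = [30, 14, 7]
After line 2 (b = a[:], copy): a = [30, 14, 7], b = [30, 14, 7]
After line 3 (c = list(a) is a copy, new object): c = [30, 14, 7]
After line 4 (b[0] = 30 * 4 = 120; only b mutates (copy)): a = [30, 14, 7], b = [120, 14, 7], c = [30, 14, 7]
After line 5 (a[0] = 30, c[0] = 30; result = True)

[30, 14, 7]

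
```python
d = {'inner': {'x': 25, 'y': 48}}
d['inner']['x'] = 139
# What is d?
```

After line 1: d = {'inner': {'x': 25, 'y': 48}}
After line 2 (inner x overwritten): d = {'inner': {'x': 139, 'y': 48}}

{'inner': {'x': 139, 'y': 48}}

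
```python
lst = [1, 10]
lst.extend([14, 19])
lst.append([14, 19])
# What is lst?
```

After line 1: lst = [1, 10]
After line 2 (extend unpacks [14, 19]): lst = [1, 10, 14, 19]
After line 3 (append adds [14, 19] as single element): lst = [1, 10, 14, 19, [14, 19]]

[1, 10, 14, 19, [14, 19]]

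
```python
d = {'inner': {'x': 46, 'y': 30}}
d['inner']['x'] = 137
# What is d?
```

After line 1: d = {'inner': {'x': 46, 'y': 30}}
After line 2 (inner x overwritten): d = {'inner': {'x': 137, 'y': 30}}

{'inner': {'x': 137, 'y': 30}}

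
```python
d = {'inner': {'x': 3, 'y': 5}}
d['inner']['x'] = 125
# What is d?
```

After line 1: d = {'inner': {'x': 3, 'y': 5}}
After line 2 (inner x overwritten): d = {'inner': {'x': 125, 'y': 5}}

{'inner': {'x': 125, 'y': 5}}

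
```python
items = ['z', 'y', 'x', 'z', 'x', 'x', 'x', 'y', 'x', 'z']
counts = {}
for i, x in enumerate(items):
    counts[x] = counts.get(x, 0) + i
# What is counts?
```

Initial: counts = {}, items = ['z', 'y', 'x', 'z', 'x', 'x', 'x', 'y', 'x', 'z']
i=0, x='z': counts = {'z': 0}
i=1, x='y': counts = {'z': 0, 'y': 1}
i=2, x='x': counts = {'z': 0, 'y': 1, 'x': 2}
i=3, x='z': counts = {'z': 3, 'y': 1, 'x': 2}
i=4, x='x': counts = {'z': 3, 'y': 1, 'x': 6}
i=5, x='x': counts = {'z': 3, 'y': 1, 'x': 11}
i=6, x='x': counts = {'z': 3, 'y': 1, 'x': 17}
i=7, x='y': counts = {'z': 3, 'y': 8, 'x': 17}
i=8, x='x': counts = {'z': 3, 'y': 8, 'x': 25}
i=9, x='z': counts = {'z': 12, 'y': 8, 'x': 25}

{'z': 12, 'y': 8, 'x': 25}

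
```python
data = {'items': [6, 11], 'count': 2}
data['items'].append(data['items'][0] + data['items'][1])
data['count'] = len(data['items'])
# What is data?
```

After line 1: data = {'items': [6, 11], 'count': 2}
After line 2 (append 6 + 11 = 17): data = {'items': [6, 11, 17], 'count': 2}
After line 3 (count = len(items) = 3): data = {'items': [6, 11, 17], 'count': 3}

{'items': [6, 11, 17], 'count': 3}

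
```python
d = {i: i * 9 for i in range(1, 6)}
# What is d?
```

{1: 9, 2: 18, 3: 27, 4: 36, 5: 45}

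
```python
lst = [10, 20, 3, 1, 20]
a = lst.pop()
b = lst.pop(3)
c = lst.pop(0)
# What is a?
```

After line 1: lst = [10, 20, 3, 1, 20]
After line 2 (pop() -> a = 20): lst = [10, 20, 3, 1]
After line 3 (pop(3) -> b = 1): lst = [10, 20, 3]
After line 4 (pop(0) -> c = 10): lst = [20, 3]

20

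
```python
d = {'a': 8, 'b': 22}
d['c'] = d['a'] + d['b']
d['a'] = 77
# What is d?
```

After line 1: d = {'a': 8, 'b': 22}
After line 2 (d['c'] = 8 + 22): d = {'a': 8, 'b': 22, 'c': 30}
After line 3: d = {'a': 77, 'b': 22, 'c': 30}

{'a': 77, 'b': 22, 'c': 30}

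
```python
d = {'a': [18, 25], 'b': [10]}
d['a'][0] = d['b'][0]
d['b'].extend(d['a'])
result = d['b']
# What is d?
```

After line 1: d = {'a': [18, 25], 'b': [10]}
After line 2 (a[0] = b[0] = 10): d = {'a': [10, 25], 'b': [10]}
After line 3 (b.extend(a) appends [10, 25]): d = {'a': [10, 25], 'b': [10, 10, 25]}
After line 4: result = d['b'] = [10, 10, 25]

{'a': [10, 25], 'b': [10, 10, 25]}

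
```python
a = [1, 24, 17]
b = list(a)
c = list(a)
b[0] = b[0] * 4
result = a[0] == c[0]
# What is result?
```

After line 1: a = [1, 24, 17]
After line 2 (b = list(a), copy): a = [1, 24, 17], b = [1, 24, 17]
After line 3 (c = list(a) is a copy, new object): c = [1, 24, 17]
After line 4 (b[0] = 1 * 4 = 4; only b mutates (copy)): a = [1, 24, 17], b = [4, 24, 17], c = [1, 24, 17]
After line 5 (a[0] = 1, c[0] = 1; result = True)

True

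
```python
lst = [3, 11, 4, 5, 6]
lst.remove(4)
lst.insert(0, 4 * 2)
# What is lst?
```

After line 1: lst = [3, 11, 4, 5, 6]
After line 2 (remove first 4): lst = [3, 11, 5, 6]
After line 3 (insert 8 at index 0): lst = [8, 3, 11, 5, 6]

[8, 3, 11, 5, 6]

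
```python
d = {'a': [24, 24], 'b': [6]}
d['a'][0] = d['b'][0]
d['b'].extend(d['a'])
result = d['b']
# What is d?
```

After line 1: d = {'a': [24, 24], 'b': [6]}
After line 2 (a[0] = b[0] = 6): d = {'a': [6, 24], 'b': [6]}
After line 3 (b.extend(a) appends [6, 24]): d = {'a': [6, 24], 'b': [6, 6, 24]}
After line 4: result = d['b'] = [6, 6, 24]

{'a': [6, 24], 'b': [6, 6, 24]}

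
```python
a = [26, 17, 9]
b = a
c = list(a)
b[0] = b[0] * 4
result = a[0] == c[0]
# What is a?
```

After line 1: a = [26, 17, 9]
After line 2 (b = a, alias): a = [26, 17, 9], b = [26, 17, 9]
After line 3 (c = list(a) is a copy, new object): c = [26, 17, 9]
After line 4 (b[0] = 26 * 4 = 104; mutates shared a/b): a = b = [104, 17, 9], c = [26, 17, 9]
After line 5 (a[0] = 104, c[0] = 26; result = False)

[104, 17, 9]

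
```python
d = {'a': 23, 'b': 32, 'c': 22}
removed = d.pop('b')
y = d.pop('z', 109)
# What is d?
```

After line 1: d = {'a': 23, 'b': 32, 'c': 22}
After line 2 (pop 'b' returns 32): d = {'a': 23, 'c': 22}, removed = 32
After line 3 (pop 'z' missing, returns default 109): d = {'a': 23, 'c': 22}, y = 109

{'a': 23, 'c': 22}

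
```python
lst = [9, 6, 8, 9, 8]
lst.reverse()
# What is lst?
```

[8, 9, 8, 6, 9]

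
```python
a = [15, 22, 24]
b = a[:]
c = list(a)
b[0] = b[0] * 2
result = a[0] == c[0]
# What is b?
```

After line 1: a = [15, 22, 24]
After line 2 (b = a[:], copy): a = [15, 22, 24], b = [15, 22, 24]
After line 3 (c = list(a) is a copy, new object): c = [15, 22, 24]
After line 4 (b[0] = 15 * 2 = 30; only b mutates (copy)): a = [15, 22, 24], b = [30, 22, 24], c = [15, 22, 24]
After line 5 (a[0] = 15, c[0] = 15; result = True)

[30, 22, 24]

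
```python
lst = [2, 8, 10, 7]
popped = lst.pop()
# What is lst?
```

[2, 8, 10]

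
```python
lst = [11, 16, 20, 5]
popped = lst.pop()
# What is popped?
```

5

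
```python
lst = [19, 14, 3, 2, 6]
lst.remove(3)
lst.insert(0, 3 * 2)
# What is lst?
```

After line 1: lst = [19, 14, 3, 2, 6]
After line 2 (remove first 3): lst = [19, 14, 2, 6]
After line 3 (insert 6 at index 0): lst = [6, 19, 14, 2, 6]

[6, 19, 14, 2, 6]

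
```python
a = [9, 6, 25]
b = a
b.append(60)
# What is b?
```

After line 1: a = [9, 6, 25]
After line 2 (b = a is an alias, same object): a = [9, 6, 25], b = [9, 6, 25]
After line 3 (b.append mutates the shared list): a = [9, 6, 25, 60], b = [9, 6, 25, 60]

[9, 6, 25, 60]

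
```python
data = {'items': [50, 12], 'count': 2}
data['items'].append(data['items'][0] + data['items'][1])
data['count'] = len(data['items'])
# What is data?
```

After line 1: data = {'items': [50, 12], 'count': 2}
After line 2 (append 50 + 12 = 62): data = {'items': [50, 12, 62], 'count': 2}
After line 3 (count = len(items) = 3): data = {'items': [50, 12, 62], 'count': 3}

{'items': [50, 12, 62], 'count': 3}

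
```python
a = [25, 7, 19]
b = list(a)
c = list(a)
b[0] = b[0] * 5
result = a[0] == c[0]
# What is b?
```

After line 1: a = [25, 7, 19]
After line 2 (b = list(a), copy): a = [25, 7, 19], b = [25, 7, 19]
After line 3 (c = list(a) is a copy, new object): c = [25, 7, 19]
After line 4 (b[0] = 25 * 5 = 125; only b mutates (copy)): a = [25, 7, 19], b = [125, 7, 19], c = [25, 7, 19]
After line 5 (a[0] = 25, c[0] = 25; result = True)

[125, 7, 19]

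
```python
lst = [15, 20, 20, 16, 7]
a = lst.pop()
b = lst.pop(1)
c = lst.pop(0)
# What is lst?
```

After line 1: lst = [15, 20, 20, 16, 7]
After line 2 (pop() -> a = 7): lst = [15, 20, 20, 16]
After line 3 (pop(1) -> b = 20): lst = [15, 20, 16]
After line 4 (pop(0) -> c = 15): lst = [20, 16]

[20, 16]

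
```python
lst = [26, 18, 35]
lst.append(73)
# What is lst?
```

[26, 18, 35, 73]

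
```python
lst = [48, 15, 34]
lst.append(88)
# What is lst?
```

[48, 15, 34, 88]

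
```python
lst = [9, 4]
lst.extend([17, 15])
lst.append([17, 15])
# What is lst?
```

After line 1: lst = [9, 4]
After line 2 (extend unpacks [17, 15]): lst = [9, 4, 17, 15]
After line 3 (append adds [17, 15] as single element): lst = [9, 4, 17, 15, [17, 15]]

[9, 4, 17, 15, [17, 15]]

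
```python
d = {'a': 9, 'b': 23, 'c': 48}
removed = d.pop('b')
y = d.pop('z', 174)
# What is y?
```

After line 1: d = {'a': 9, 'b': 23, 'c': 48}
After line 2 (pop 'b' returns 23): d = {'a': 9, 'c': 48}, removed = 23
After line 3 (pop 'z' missing, returns default 174): d = {'a': 9, 'c': 48}, y = 174

174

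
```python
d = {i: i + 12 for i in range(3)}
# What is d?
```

{0: 12, 1: 13, 2: 14}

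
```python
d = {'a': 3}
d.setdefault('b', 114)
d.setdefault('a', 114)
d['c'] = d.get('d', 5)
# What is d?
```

After line 1: d = {'a': 3}
After line 2 (setdefault adds 'b'=114): d = {'a': 3, 'b': 114}
After line 3 (setdefault 'a' no-op, already exists): d = {'a': 3, 'b': 114}
After line 4 (get('d', 5) returns default since 'd' not in d): d = {'a': 3, 'b': 114, 'c': 5}

{'a': 3, 'b': 114, 'c': 5}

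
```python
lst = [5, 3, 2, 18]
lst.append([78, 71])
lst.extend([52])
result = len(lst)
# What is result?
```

After line 1: lst = [5, 3, 2, 18]
After line 2 (append adds [78, 71] as single element): lst = [5, 3, 2, 18, [78, 71]]
After line 3 (extend unpacks [52], adds 52): lst = [5, 3, 2, 18, [78, 71], 52]
After line 4: result = len(lst) = 6

6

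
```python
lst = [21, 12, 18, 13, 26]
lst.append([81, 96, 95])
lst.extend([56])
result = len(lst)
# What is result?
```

After line 1: lst = [21, 12, 18, 13, 26]
After line 2 (append adds [81, 96, 95] as single element): lst = [21, 12, 18, 13, 26, [81, 96, 95]]
After line 3 (extend unpacks [56], adds 56): lst = [21, 12, 18, 13, 26, [81, 96, 95], 56]
After line 4: result = len(lst) = 7

7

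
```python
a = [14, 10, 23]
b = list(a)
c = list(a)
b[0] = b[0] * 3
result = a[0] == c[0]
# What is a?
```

After line 1: a = [14, 10, 23]
After line 2 (b = list(a), copy): a = [14, 10, 23], b = [14, 10, 23]
After line 3 (c = list(a) is a copy, new object): c = [14, 10, 23]
After line 4 (b[0] = 14 * 3 = 42; only b mutates (copy)): a = [14, 10, 23], b = [42, 10, 23], c = [14, 10, 23]
After line 5 (a[0] = 14, c[0] = 14; result = True)

[14, 10, 23]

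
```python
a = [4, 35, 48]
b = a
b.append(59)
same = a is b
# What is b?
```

After line 1: a = [4, 35, 48]
After line 2 (b = a is an alias, same object): a = [4, 35, 48], b = [4, 35, 48]
After line 3 (b.append mutates the shared list): a = [4, 35, 48, 59], b = [4, 35, 48, 59]
After line 4 (same = a is b; same object -> True): same = True

[4, 35, 48, 59]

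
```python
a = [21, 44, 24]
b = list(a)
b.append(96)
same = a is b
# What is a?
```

After line 1: a = [21, 44, 24]
After line 2 (b = list(a) is a shallow copy, new object): a = [21, 44, 24], b = [21, 44, 24]
After line 3 (append only mutates b): a = [21, 44, 24], b = [21, 44, 24, 96]
After line 4 (same = a is b; different objects -> False): same = False

[21, 44, 24]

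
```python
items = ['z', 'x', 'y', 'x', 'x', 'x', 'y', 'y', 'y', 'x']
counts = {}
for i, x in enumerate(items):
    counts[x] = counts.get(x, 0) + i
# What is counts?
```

Initial: counts = {}, items = ['z', 'x', 'y', 'x', 'x', 'x', 'y', 'y', 'y', 'x']
i=0, x='z': counts = {'z': 0}
i=1, x='x': counts = {'z': 0, 'x': 1}
i=2, x='y': counts = {'z': 0, 'x': 1, 'y': 2}
i=3, x='x': counts = {'z': 0, 'x': 4, 'y': 2}
i=4, x='x': counts = {'z': 0, 'x': 8, 'y': 2}
i=5, x='x': counts = {'z': 0, 'x': 13, 'y': 2}
i=6, x='y': counts = {'z': 0, 'x': 13, 'y': 8}
i=7, x='y': counts = {'z': 0, 'x': 13, 'y': 15}
i=8, x='y': counts = {'z': 0, 'x': 13, 'y': 23}
i=9, x='x': counts = {'z': 0, 'x': 22, 'y': 23}

{'z': 0, 'x': 22, 'y': 23}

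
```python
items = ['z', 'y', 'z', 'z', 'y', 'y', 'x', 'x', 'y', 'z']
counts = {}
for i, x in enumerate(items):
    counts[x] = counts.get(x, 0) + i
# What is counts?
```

Initial: counts = {}, items = ['z', 'y', 'z', 'z', 'y', 'y', 'x', 'x', 'y', 'z']
i=0, x='z': counts = {'z': 0}
i=1, x='y': counts = {'z': 0, 'y': 1}
i=2, x='z': counts = {'z': 2, 'y': 1}
i=3, x='z': counts = {'z': 5, 'y': 1}
i=4, x='y': counts = {'z': 5, 'y': 5}
i=5, x='y': counts = {'z': 5, 'y': 10}
i=6, x='x': counts = {'z': 5, 'y': 10, 'x': 6}
i=7, x='x': counts = {'z': 5, 'y': 10, 'x': 13}
i=8, x='y': counts = {'z': 5, 'y': 18, 'x': 13}
i=9, x='z': counts = {'z': 14, 'y': 18, 'x': 13}

{'z': 14, 'y': 18, 'x': 13}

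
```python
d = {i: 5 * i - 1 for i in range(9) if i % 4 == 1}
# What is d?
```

{1: 4, 5: 24}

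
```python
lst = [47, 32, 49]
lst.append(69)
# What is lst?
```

[47, 32, 49, 69]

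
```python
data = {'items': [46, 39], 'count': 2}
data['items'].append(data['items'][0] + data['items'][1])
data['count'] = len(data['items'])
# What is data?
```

After line 1: data = {'items': [46, 39], 'count': 2}
After line 2 (append 46 + 39 = 85): data = {'items': [46, 39, 85], 'count': 2}
After line 3 (count = len(items) = 3): data = {'items': [46, 39, 85], 'count': 3}

{'items': [46, 39, 85], 'count': 3}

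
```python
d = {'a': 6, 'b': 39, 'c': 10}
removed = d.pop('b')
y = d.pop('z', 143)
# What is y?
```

After line 1: d = {'a': 6, 'b': 39, 'c': 10}
After line 2 (pop 'b' returns 39): d = {'a': 6, 'c': 10}, removed = 39
After line 3 (pop 'z' missing, returns default 143): d = {'a': 6, 'c': 10}, y = 143

143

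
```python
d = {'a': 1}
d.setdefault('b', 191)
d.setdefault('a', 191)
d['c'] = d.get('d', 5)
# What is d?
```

After line 1: d = {'a': 1}
After line 2 (setdefault adds 'b'=191): d = {'a': 1, 'b': 191}
After line 3 (setdefault 'a' no-op, already exists): d = {'a': 1, 'b': 191}
After line 4 (get('d', 5) returns default since 'd' not in d): d = {'a': 1, 'b': 191, 'c': 5}

{'a': 1, 'b': 191, 'c': 5}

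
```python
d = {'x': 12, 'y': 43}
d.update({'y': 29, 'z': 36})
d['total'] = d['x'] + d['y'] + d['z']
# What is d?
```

After line 1: d = {'x': 12, 'y': 43}
After line 2 (y overwritten, z added): d = {'x': 12, 'y': 29, 'z': 36}
After line 3 (total = 12 + 29 + 36 = 77): d = {'x': 12, 'y': 29, 'z': 36, 'total': 77}

{'x': 12, 'y': 29, 'z': 36, 'total': 77}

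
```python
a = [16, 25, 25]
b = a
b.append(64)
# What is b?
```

After line 1: a = [16, 25, 25]
After line 2 (b = a is an alias, same object): a = [16, 25, 25], b = [16, 25, 25]
After line 3 (b.append mutates the shared list): a = [16, 25, 25, 64], b = [16, 25, 25, 64]

[16, 25, 25, 64]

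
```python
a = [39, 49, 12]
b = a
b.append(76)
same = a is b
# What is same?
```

After line 1: a = [39, 49, 12]
After line 2 (b = a is an alias, same object): a = [39, 49, 12], b = [39, 49, 12]
After line 3 (b.append mutates the shared list): a = [39, 49, 12, 76], b = [39, 49, 12, 76]
After line 4 (same = a is b; same object -> True): same = True

True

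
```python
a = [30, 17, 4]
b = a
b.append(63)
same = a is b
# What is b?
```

After line 1: a = [30, 17, 4]
After line 2 (b = a is an alias, same object): a = [30, 17, 4], b = [30, 17, 4]
After line 3 (b.append mutates the shared list): a = [30, 17, 4, 63], b = [30, 17, 4, 63]
After line 4 (same = a is b; same object -> True): same = True

[30, 17, 4, 63]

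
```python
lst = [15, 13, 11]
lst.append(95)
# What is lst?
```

[15, 13, 11, 95]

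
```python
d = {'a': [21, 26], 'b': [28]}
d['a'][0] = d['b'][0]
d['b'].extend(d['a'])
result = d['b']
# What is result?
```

After line 1: d = {'a': [21, 26], 'b': [28]}
After line 2 (a[0] = b[0] = 28): d = {'a': [28, 26], 'b': [28]}
After line 3 (b.extend(a) appends [28, 26]): d = {'a': [28, 26], 'b': [28, 28, 26]}
After line 4: result = d['b'] = [28, 28, 26]

[28, 28, 26]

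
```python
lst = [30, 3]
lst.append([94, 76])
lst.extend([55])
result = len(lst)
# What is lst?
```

After line 1: lst = [30, 3]
After line 2 (append adds [94, 76] as single element): lst = [30, 3, [94, 76]]
After line 3 (extend unpacks [55], adds 55): lst = [30, 3, [94, 76], 55]
After line 4: result = len(lst) = 4

[30, 3, [94, 76], 55]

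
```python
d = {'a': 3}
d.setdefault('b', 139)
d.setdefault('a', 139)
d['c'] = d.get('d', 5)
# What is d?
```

After line 1: d = {'a': 3}
After line 2 (setdefault adds 'b'=139): d = {'a': 3, 'b': 139}
After line 3 (setdefault 'a' no-op, already exists): d = {'a': 3, 'b': 139}
After line 4 (get('d', 5) returns default since 'd' not in d): d = {'a': 3, 'b': 139, 'c': 5}

{'a': 3, 'b': 139, 'c': 5}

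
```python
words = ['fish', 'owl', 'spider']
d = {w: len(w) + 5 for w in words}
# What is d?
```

{'fish': 9, 'owl': 8, 'spider': 11}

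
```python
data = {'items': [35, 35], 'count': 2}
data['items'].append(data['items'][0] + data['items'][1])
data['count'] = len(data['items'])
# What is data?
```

After line 1: data = {'items': [35, 35], 'count': 2}
After line 2 (append 35 + 35 = 70): data = {'items': [35, 35, 70], 'count': 2}
After line 3 (count = len(items) = 3): data = {'items': [35, 35, 70], 'count': 3}

{'items': [35, 35, 70], 'count': 3}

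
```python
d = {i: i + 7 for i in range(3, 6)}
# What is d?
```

{3: 10, 4: 11, 5: 12}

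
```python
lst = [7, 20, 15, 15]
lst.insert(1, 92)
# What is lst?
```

[7, 92, 20, 15, 15]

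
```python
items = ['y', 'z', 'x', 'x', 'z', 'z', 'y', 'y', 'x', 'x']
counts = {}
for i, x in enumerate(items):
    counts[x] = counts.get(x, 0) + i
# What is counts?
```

Initial: counts = {}, items = ['y', 'z', 'x', 'x', 'z', 'z', 'y', 'y', 'x', 'x']
i=0, x='y': counts = {'y': 0}
i=1, x='z': counts = {'y': 0, 'z': 1}
i=2, x='x': counts = {'y': 0, 'z': 1, 'x': 2}
i=3, x='x': counts = {'y': 0, 'z': 1, 'x': 5}
i=4, x='z': counts = {'y': 0, 'z': 5, 'x': 5}
i=5, x='z': counts = {'y': 0, 'z': 10, 'x': 5}
i=6, x='y': counts = {'y': 6, 'z': 10, 'x': 5}
i=7, x='y': counts = {'y': 13, 'z': 10, 'x': 5}
i=8, x='x': counts = {'y': 13, 'z': 10, 'x': 13}
i=9, x='x': counts = {'y': 13, 'z': 10, 'x': 22}

{'y': 13, 'z': 10, 'x': 22}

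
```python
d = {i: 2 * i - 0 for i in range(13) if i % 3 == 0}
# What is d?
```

{0: 0, 3: 6, 6: 12, 9: 18, 12: 24}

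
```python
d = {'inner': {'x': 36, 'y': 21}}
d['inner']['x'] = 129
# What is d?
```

After line 1: d = {'inner': {'x': 36, 'y': 21}}
After line 2 (inner x overwritten): d = {'inner': {'x': 129, 'y': 21}}

{'inner': {'x': 129, 'y': 21}}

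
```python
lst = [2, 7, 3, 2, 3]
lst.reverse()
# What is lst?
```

[3, 2, 3, 7, 2]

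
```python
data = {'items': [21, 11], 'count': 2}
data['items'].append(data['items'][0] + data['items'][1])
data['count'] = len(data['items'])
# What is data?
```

After line 1: data = {'items': [21, 11], 'count': 2}
After line 2 (append 21 + 11 = 32): data = {'items': [21, 11, 32], 'count': 2}
After line 3 (count = len(items) = 3): data = {'items': [21, 11, 32], 'count': 3}

{'items': [21, 11, 32], 'count': 3}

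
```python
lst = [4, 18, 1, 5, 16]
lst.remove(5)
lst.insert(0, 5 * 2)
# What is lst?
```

After line 1: lst = [4, 18, 1, 5, 16]
After line 2 (remove first 5): lst = [4, 18, 1, 16]
After line 3 (insert 10 at index 0): lst = [10, 4, 18, 1, 16]

[10, 4, 18, 1, 16]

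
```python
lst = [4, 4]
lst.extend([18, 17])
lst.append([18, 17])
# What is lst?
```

After line 1: lst = [4, 4]
After line 2 (extend unpacks [18, 17]): lst = [4, 4, 18, 17]
After line 3 (append adds [18, 17] as single element): lst = [4, 4, 18, 17, [18, 17]]

[4, 4, 18, 17, [18, 17]]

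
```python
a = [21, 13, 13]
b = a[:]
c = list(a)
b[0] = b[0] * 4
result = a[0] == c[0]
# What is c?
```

After line 1: a = [21, 13, 13]
After line 2 (b = a[:], copy): a = [21, 13, 13], b = [21, 13, 13]
After line 3 (c = list(a) is a copy, new object): c = [21, 13, 13]
After line 4 (b[0] = 21 * 4 = 84; only b mutates (copy)): a = [21, 13, 13], b = [84, 13, 13], c = [21, 13, 13]
After line 5 (a[0] = 21, c[0] = 21; result = True)

[21, 13, 13]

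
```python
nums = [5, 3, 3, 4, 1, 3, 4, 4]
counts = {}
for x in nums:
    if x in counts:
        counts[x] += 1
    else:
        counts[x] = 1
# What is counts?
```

Initial: counts = {}, nums = [5, 3, 3, 4, 1, 3, 4, 4]
See 5: counts = {5: 1}
See 3: counts = {5: 1, 3: 1}
See 3: counts = {5: 1, 3: 2}
See 4: counts = {5: 1, 3: 2, 4: 1}
See 1: counts = {5: 1, 3: 2, 4: 1, 1: 1}
See 3: counts = {5: 1, 3: 3, 4: 1, 1: 1}
See 4: counts = {5: 1, 3: 3, 4: 2, 1: 1}
See 4: counts = {5: 1, 3: 3, 4: 3, 1: 1}

{5: 1, 3: 3, 4: 3, 1: 1}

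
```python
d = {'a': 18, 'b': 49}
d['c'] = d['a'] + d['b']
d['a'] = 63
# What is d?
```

After line 1: d = {'a': 18, 'b': 49}
After line 2 (d['c'] = 18 + 49): d = {'a': 18, 'b': 49, 'c': 67}
After line 3: d = {'a': 63, 'b': 49, 'c': 67}

{'a': 63, 'b': 49, 'c': 67}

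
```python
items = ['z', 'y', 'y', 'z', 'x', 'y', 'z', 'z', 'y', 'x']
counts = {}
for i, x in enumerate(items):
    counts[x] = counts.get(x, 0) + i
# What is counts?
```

Initial: counts = {}, items = ['z', 'y', 'y', 'z', 'x', 'y', 'z', 'z', 'y', 'x']
i=0, x='z': counts = {'z': 0}
i=1, x='y': counts = {'z': 0, 'y': 1}
i=2, x='y': counts = {'z': 0, 'y': 3}
i=3, x='z': counts = {'z': 3, 'y': 3}
i=4, x='x': counts = {'z': 3, 'y': 3, 'x': 4}
i=5, x='y': counts = {'z': 3, 'y': 8, 'x': 4}
i=6, x='z': counts = {'z': 9, 'y': 8, 'x': 4}
i=7, x='z': counts = {'z': 16, 'y': 8, 'x': 4}
i=8, x='y': counts = {'z': 16, 'y': 16, 'x': 4}
i=9, x='x': counts = {'z': 16, 'y': 16, 'x': 13}

{'z': 16, 'y': 16, 'x': 13}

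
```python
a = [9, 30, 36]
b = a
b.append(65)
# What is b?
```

After line 1: a = [9, 30, 36]
After line 2 (b = a is an alias, same object): a = [9, 30, 36], b = [9, 30, 36]
After line 3 (b.append mutates the shared list): a = [9, 30, 36, 65], b = [9, 30, 36, 65]

[9, 30, 36, 65]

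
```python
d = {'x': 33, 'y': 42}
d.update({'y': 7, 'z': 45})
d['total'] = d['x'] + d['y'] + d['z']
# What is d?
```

After line 1: d = {'x': 33, 'y': 42}
After line 2 (y overwritten, z added): d = {'x': 33, 'y': 7, 'z': 45}
After line 3 (total = 33 + 7 + 45 = 85): d = {'x': 33, 'y': 7, 'z': 45, 'total': 85}

{'x': 33, 'y': 7, 'z': 45, 'total': 85}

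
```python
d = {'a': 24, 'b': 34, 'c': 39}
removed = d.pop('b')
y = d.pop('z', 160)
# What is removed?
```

After line 1: d = {'a': 24, 'b': 34, 'c': 39}
After line 2 (pop 'b' returns 34): d = {'a': 24, 'c': 39}, removed = 34
After line 3 (pop 'z' missing, returns default 160): d = {'a': 24, 'c': 39}, y = 160

34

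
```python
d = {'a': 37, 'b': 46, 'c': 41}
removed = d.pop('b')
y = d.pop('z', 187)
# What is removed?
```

After line 1: d = {'a': 37, 'b': 46, 'c': 41}
After line 2 (pop 'b' returns 46): d = {'a': 37, 'c': 41}, removed = 46
After line 3 (pop 'z' missing, returns default 187): d = {'a': 37, 'c': 41}, y = 187

46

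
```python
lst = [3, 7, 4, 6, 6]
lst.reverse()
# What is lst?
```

[6, 6, 4, 7, 3]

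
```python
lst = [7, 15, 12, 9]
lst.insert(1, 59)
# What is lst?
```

[7, 59, 15, 12, 9]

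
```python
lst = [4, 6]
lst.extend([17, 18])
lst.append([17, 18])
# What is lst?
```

After line 1: lst = [4, 6]
After line 2 (extend unpacks [17, 18]): lst = [4, 6, 17, 18]
After line 3 (append adds [17, 18] as single element): lst = [4, 6, 17, 18, [17, 18]]

[4, 6, 17, 18, [17, 18]]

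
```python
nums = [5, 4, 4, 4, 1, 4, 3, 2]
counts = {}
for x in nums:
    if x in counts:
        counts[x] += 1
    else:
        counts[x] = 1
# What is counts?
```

Initial: counts = {}, nums = [5, 4, 4, 4, 1, 4, 3, 2]
See 5: counts = {5: 1}
See 4: counts = {5: 1, 4: 1}
See 4: counts = {5: 1, 4: 2}
See 4: counts = {5: 1, 4: 3}
See 1: counts = {5: 1, 4: 3, 1: 1}
See 4: counts = {5: 1, 4: 4, 1: 1}
See 3: counts = {5: 1, 4: 4, 1: 1, 3: 1}
See 2: counts = {5: 1, 4: 4, 1: 1, 3: 1, 2: 1}

{5: 1, 4: 4, 1: 1, 3: 1, 2: 1}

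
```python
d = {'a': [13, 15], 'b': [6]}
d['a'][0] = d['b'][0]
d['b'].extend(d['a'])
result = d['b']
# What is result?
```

After line 1: d = {'a': [13, 15], 'b': [6]}
After line 2 (a[0] = b[0] = 6): d = {'a': [6, 15], 'b': [6]}
After line 3 (b.extend(a) appends [6, 15]): d = {'a': [6, 15], 'b': [6, 6, 15]}
After line 4: result = d['b'] = [6, 6, 15]

[6, 6, 15]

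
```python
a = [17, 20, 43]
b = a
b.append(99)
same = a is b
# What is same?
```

After line 1: a = [17, 20, 43]
After line 2 (b = a is an alias, same object): a = [17, 20, 43], b = [17, 20, 43]
After line 3 (b.append mutates the shared list): a = [17, 20, 43, 99], b = [17, 20, 43, 99]
After line 4 (same = a is b; same object -> True): same = True

True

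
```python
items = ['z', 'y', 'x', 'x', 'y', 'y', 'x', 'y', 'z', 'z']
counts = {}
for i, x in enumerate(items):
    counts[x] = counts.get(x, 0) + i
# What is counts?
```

Initial: counts = {}, items = ['z', 'y', 'x', 'x', 'y', 'y', 'x', 'y', 'z', 'z']
i=0, x='z': counts = {'z': 0}
i=1, x='y': counts = {'z': 0, 'y': 1}
i=2, x='x': counts = {'z': 0, 'y': 1, 'x': 2}
i=3, x='x': counts = {'z': 0, 'y': 1, 'x': 5}
i=4, x='y': counts = {'z': 0, 'y': 5, 'x': 5}
i=5, x='y': counts = {'z': 0, 'y': 10, 'x': 5}
i=6, x='x': counts = {'z': 0, 'y': 10, 'x': 11}
i=7, x='y': counts = {'z': 0, 'y': 17, 'x': 11}
i=8, x='z': counts = {'z': 8, 'y': 17, 'x': 11}
i=9, x='z': counts = {'z': 17, 'y': 17, 'x': 11}

{'z': 17, 'y': 17, 'x': 11}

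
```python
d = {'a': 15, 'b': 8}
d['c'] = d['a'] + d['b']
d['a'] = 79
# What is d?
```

After line 1: d = {'a': 15, 'b': 8}
After line 2 (d['c'] = 15 + 8): d = {'a': 15, 'b': 8, 'c': 23}
After line 3: d = {'a': 79, 'b': 8, 'c': 23}

{'a': 79, 'b': 8, 'c': 23}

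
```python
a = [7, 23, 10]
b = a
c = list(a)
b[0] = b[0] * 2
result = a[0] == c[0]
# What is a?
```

After line 1: a = [7, 23, 10]
After line 2 (b = a, alias): a = [7, 23, 10], b = [7, 23, 10]
After line 3 (c = list(a) is a copy, new object): c = [7, 23, 10]
After line 4 (b[0] = 7 * 2 = 14; mutates shared a/b): a = b = [14, 23, 10], c = [7, 23, 10]
After line 5 (a[0] = 14, c[0] = 7; result = False)

[14, 23, 10]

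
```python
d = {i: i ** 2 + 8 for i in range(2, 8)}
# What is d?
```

{2: 12, 3: 17, 4: 24, 5: 33, 6: 44, 7: 57}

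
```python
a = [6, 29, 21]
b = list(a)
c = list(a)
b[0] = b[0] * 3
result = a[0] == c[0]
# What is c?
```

After line 1: a = [6, 29, 21]
After line 2 (b = list(a), copy): a = [6, 29, 21], b = [6, 29, 21]
After line 3 (c = list(a) is a copy, new object): c = [6, 29, 21]
After line 4 (b[0] = 6 * 3 = 18; only b mutates (copy)): a = [6, 29, 21], b = [18, 29, 21], c = [6, 29, 21]
After line 5 (a[0] = 6, c[0] = 6; result = True)

[6, 29, 21]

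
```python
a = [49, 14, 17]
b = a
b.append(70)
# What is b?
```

After line 1: a = [49, 14, 17]
After line 2 (b = a is an alias, same object): a = [49, 14, 17], b = [49, 14, 17]
After line 3 (b.append mutates the shared list): a = [49, 14, 17, 70], b = [49, 14, 17, 70]

[49, 14, 17, 70]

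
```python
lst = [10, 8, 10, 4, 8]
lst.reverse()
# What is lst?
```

[8, 4, 10, 8, 10]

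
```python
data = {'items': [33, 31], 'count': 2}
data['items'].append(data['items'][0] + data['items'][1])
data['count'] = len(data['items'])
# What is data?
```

After line 1: data = {'items': [33, 31], 'count': 2}
After line 2 (append 33 + 31 = 64): data = {'items': [33, 31, 64], 'count': 2}
After line 3 (count = len(items) = 3): data = {'items': [33, 31, 64], 'count': 3}

{'items': [33, 31, 64], 'count': 3}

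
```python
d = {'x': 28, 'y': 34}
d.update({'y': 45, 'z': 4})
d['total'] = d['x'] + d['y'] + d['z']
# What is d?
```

After line 1: d = {'x': 28, 'y': 34}
After line 2 (y overwritten, z added): d = {'x': 28, 'y': 45, 'z': 4}
After line 3 (total = 28 + 45 + 4 = 77): d = {'x': 28, 'y': 45, 'z': 4, 'total': 77}

{'x': 28, 'y': 45, 'z': 4, 'total': 77}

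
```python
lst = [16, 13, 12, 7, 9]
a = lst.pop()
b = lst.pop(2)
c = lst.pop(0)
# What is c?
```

After line 1: lst = [16, 13, 12, 7, 9]
After line 2 (pop() -> a = 9): lst = [16, 13, 12, 7]
After line 3 (pop(2) -> b = 12): lst = [16, 13, 7]
After line 4 (pop(0) -> c = 16): lst = [13, 7]

16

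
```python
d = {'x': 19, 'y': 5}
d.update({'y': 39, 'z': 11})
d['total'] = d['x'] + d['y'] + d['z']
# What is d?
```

After line 1: d = {'x': 19, 'y': 5}
After line 2 (y overwritten, z added): d = {'x': 19, 'y': 39, 'z': 11}
After line 3 (total = 19 + 39 + 11 = 69): d = {'x': 19, 'y': 39, 'z': 11, 'total': 69}

{'x': 19, 'y': 39, 'z': 11, 'total': 69}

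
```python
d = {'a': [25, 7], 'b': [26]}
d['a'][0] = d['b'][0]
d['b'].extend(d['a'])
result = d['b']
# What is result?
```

After line 1: d = {'a': [25, 7], 'b': [26]}
After line 2 (a[0] = b[0] = 26): d = {'a': [26, 7], 'b': [26]}
After line 3 (b.extend(a) appends [26, 7]): d = {'a': [26, 7], 'b': [26, 26, 7]}
After line 4: result = d['b'] = [26, 26, 7]

[26, 26, 7]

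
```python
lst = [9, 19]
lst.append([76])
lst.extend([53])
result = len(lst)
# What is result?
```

After line 1: lst = [9, 19]
After line 2 (append adds [76] as single element): lst = [9, 19, [76]]
After line 3 (extend unpacks [53], adds 53): lst = [9, 19, [76], 53]
After line 4: result = len(lst) = 4

4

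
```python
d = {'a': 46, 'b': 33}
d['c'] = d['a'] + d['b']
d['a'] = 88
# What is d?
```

After line 1: d = {'a': 46, 'b': 33}
After line 2 (d['c'] = 46 + 33): d = {'a': 46, 'b': 33, 'c': 79}
After line 3: d = {'a': 88, 'b': 33, 'c': 79}

{'a': 88, 'b': 33, 'c': 79}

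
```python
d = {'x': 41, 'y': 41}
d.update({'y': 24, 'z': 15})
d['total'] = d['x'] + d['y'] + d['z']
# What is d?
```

After line 1: d = {'x': 41, 'y': 41}
After line 2 (y overwritten, z added): d = {'x': 41, 'y': 24, 'z': 15}
After line 3 (total = 41 + 24 + 15 = 80): d = {'x': 41, 'y': 24, 'z': 15, 'total': 80}

{'x': 41, 'y': 24, 'z': 15, 'total': 80}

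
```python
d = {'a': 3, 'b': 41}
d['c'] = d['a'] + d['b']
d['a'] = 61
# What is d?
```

After line 1: d = {'a': 3, 'b': 41}
After line 2 (d['c'] = 3 + 41): d = {'a': 3, 'b': 41, 'c': 44}
After line 3: d = {'a': 61, 'b': 41, 'c': 44}

{'a': 61, 'b': 41, 'c': 44}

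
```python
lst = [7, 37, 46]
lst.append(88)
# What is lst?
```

[7, 37, 46, 88]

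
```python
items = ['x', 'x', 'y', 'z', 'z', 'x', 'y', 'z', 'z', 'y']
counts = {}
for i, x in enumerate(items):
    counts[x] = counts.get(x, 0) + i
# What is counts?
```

Initial: counts = {}, items = ['x', 'x', 'y', 'z', 'z', 'x', 'y', 'z', 'z', 'y']
i=0, x='x': counts = {'x': 0}
i=1, x='x': counts = {'x': 1}
i=2, x='y': counts = {'x': 1, 'y': 2}
i=3, x='z': counts = {'x': 1, 'y': 2, 'z': 3}
i=4, x='z': counts = {'x': 1, 'y': 2, 'z': 7}
i=5, x='x': counts = {'x': 6, 'y': 2, 'z': 7}
i=6, x='y': counts = {'x': 6, 'y': 8, 'z': 7}
i=7, x='z': counts = {'x': 6, 'y': 8, 'z': 14}
i=8, x='z': counts = {'x': 6, 'y': 8, 'z': 22}
i=9, x='y': counts = {'x': 6, 'y': 17, 'z': 22}

{'x': 6, 'y': 17, 'z': 22}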